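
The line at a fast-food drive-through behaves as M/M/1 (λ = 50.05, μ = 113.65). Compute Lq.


ρ = 50.05/113.65 = 0.4404
Lq = ρ²/(1−ρ) = 0.1939/0.5596 = 0.3466

Final: 0.3466


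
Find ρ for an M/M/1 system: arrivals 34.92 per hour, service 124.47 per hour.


ρ = λ/μ = 34.92/124.47 = 0.2805

Final: 0.2805


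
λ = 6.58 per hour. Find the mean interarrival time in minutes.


Mean interarrival time = 1/λ = 1/6.58 hour = 0.15198 hour
In minutes: 0.15198 × 60 = 9.1185 min

Final: 9.1185 min


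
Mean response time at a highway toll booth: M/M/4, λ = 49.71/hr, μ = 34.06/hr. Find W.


a = 1.4595; ρ = 0.3649; P₀ = 0.230397
Lq = P₀·a^c·ρ/(c!(1−ρ)²) = 0.03940
Wq = Lq/λ = 0.03940/49.71 = 0.0007926 hr
W = Wq + 1/μ = 0.0007926 + 0.02936 = 0.03015 hr

Final: 0.03015 hr


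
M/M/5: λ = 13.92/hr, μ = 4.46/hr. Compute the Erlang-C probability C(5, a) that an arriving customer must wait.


a = λ/μ = 3.1211; ρ = a/5 = 0.6242
P₀ = 0.040683 (from M/M/c formula)
C(c,a) = [a^c/(c!(1−ρ))]·P₀ = [296.15692/(120·0.3758)]·0.040683
= 6.56752·0.040683 = 0.267190

Final: 0.267190


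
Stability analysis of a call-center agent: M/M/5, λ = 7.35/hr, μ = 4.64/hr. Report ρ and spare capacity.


Total capacity cμ = 5·4.64 = 23.20/hr
ρ = λ/(cμ) = 7.35/23.20 = 0.3168
Stable ⇔ ρ < 1: YES
Spare capacity = cμ − λ = 23.20 − 7.35 = 15.85/hr

Final: ρ = 0.3168; stable; margin = 15.85/hr


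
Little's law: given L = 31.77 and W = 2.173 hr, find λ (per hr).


λ = L/W = 31.77/2.173 = 14.6203 /hr

Final: 14.6203 /hr


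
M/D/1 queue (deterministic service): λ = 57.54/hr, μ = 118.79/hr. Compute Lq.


ρ = 57.54/118.79 = 0.4844
M/D/1: Lq = ρ²/(2(1−ρ)) = 0.2346/(2·0.5156) = 0.22752

Final: 0.22752


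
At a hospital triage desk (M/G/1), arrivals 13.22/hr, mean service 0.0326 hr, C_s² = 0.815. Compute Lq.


ρ = λ·E[S] = 13.22·0.0326 = 0.4310
Lq = ρ²(1+C_s²)/(2(1−ρ)) = 0.1857·(1+0.815)/(2·0.5690)
= 0.1857·1.8150/1.1381 = 0.29622

Final: 0.29622


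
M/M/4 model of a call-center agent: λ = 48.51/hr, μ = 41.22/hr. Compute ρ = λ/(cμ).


ρ = λ/(cμ) = 48.51/(4·41.22) = 48.51/164.88 = 0.2942

Final: 0.2942


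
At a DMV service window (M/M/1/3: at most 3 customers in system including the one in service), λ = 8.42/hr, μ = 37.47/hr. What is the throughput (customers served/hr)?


ρ = 0.2247; P_K = (1−ρ)ρ^3/(1−ρ^4) = 0.008820
λ_eff = λ(1 − P_K) = 8.42·(1 − 0.008820) = 8.42·0.991180 = 8.3457 /hr

Final: 8.3457 /hr


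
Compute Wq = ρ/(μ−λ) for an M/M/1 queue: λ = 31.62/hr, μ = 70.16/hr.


ρ = 31.62/70.16 = 0.4507
Wq = ρ/(μ−λ) = 0.4507/(70.16 − 31.62) = 0.4507/38.54 = 0.01169 hr

Final: 0.01169 hr


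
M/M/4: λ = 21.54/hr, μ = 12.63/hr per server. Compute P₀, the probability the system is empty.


a = λ/μ = 21.54/12.63 = 1.7055; ρ = a/c = 0.4264
Σ_{k=0}^{3} a^k/k! (terms k=0..3) = 1.00000 + 1.70546 + 1.45430 + 0.82675 = 4.98652
Tail: a^4/(4!(1−ρ)) = 8.45998/(24·0.5736) = 0.61450
P₀ = 1/(4.98652 + 0.61450) = 1/5.60102 = 0.178539

Final: 0.178539


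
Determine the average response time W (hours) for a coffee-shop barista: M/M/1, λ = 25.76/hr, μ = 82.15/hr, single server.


W = 1/(μ−λ) = 1/(82.15 − 25.76) = 1/56.39 = 0.01773 hr

Final: 0.01773 hr


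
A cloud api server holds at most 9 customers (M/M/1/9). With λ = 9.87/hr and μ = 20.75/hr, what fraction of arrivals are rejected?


ρ = λ/μ = 9.87/20.75 = 0.4757
P_K = (1−ρ)ρ^K/(1−ρ^(K+1)) = (0.5243·0.001246)/(1 − 0.0005929)
= 0.0006536/0.999407 = 0.0006540

Final: 0.0006540


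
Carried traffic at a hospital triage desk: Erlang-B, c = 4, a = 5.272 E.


B(4,5.272) = 0.419229 (Erlang-B)
Carried load = a(1 − B) = 5.272·(1 − 0.419229) = 5.272·0.580771 = 3.0618 E

Final: 3.0618 Erlangs


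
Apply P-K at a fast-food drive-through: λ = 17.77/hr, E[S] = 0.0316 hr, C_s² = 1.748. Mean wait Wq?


ρ = λ·E[S] = 17.77·0.0316 = 0.5615
E[S²] = E[S]²(1+C_s²) = 0.0316²·(1+1.748) = 0.002744
Wq = λ·E[S²]/(2(1−ρ)) = 17.77·0.002744/(2·0.4385) = 0.05560 hr

Final: 0.05560 hr


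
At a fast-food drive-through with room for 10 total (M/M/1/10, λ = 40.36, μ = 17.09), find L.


ρ = 40.36/17.09 = 2.3616
L = ρ[1 − (K+1)ρ^K + Kρ^(K+1)] / [(1−ρ)(1−ρ^(K+1))]
Numerator: 2.3616·(1 − 11·5396.236168 + 10·12743.832167) = 160780.457199
Denominator: (-1.3616)·(-12742.832167) = 17350.831160
L = 160780.457199/17350.831160 = 9.2664

Final: 9.2664


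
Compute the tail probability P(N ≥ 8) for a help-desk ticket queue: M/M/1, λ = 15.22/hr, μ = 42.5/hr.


ρ = 15.22/42.5 = 0.3581
P(N ≥ n) = ρ^n = 0.3581^8 = 0.0002705

Final: 0.0002705


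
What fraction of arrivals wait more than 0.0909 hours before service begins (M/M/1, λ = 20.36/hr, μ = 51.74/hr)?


ρ = 20.36/51.74 = 0.3935
P(Wq > t) = ρ·e^{−(μ−λ)t} = 0.3935·e^{−2.8524}
= 0.3935·0.057703 = 0.022707

Final: 0.022707


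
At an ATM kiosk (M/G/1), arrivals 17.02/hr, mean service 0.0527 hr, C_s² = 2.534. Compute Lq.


ρ = λ·E[S] = 17.02·0.0527 = 0.8970
Lq = ρ²(1+C_s²)/(2(1−ρ)) = 0.8045·(1+2.534)/(2·0.1030)
= 0.8045·3.5340/0.2061 = 13.79576

Final: 13.79576


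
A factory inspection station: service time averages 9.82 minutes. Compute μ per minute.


μ = 1/(service time) in consistent units.
1 minute = 1 min, so μ = 1/9.82 = 0.1018 per minute

Final: 0.1018 /min


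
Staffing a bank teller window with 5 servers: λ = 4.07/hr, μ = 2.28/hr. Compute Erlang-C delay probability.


a = λ/μ = 1.7851; ρ = a/5 = 0.3570
P₀ = 0.167101 (from M/M/c formula)
C(c,a) = [a^c/(c!(1−ρ))]·P₀ = [18.12583/(120·0.6430)]·0.167101
= 0.23492·0.167101 = 0.039255

Final: 0.039255


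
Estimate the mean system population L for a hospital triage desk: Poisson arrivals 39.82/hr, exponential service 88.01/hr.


ρ = λ/μ = 39.82/88.01 = 0.4524
L = ρ/(1−ρ) = 0.4524/(1 − 0.4524) = 0.4524/0.5476 = 0.8263

Final: 0.8263


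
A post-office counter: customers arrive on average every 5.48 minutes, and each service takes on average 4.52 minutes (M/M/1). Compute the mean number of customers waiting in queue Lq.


λ = 60/5.48 = 10.9489 /hr
μ = 60/4.52 = 13.2743 /hr
ρ = λ/μ = 10.9489/13.2743 = 0.8248
Lq = ρ²/(1−ρ) = 0.6803/0.1752 = 3.8835

Final: 3.8835


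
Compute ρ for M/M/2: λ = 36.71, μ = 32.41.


ρ = λ/(cμ) = 36.71/(2·32.41) = 36.71/64.82 = 0.5663

Final: 0.5663


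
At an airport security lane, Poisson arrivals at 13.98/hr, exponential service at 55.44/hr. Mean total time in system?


W = 1/(μ−λ) = 1/(55.44 − 13.98) = 1/41.46 = 0.02412 hr

Final: 0.02412 hr


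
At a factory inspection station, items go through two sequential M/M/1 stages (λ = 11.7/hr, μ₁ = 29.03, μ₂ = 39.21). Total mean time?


Each node sees arrival rate λ = 11.7/hr (tandem ⇒ throughput preserved).
W₁ = 1/(μ₁−λ) = 1/(29.03−11.7) = 0.05770 hr
W₂ = 1/(μ₂−λ) = 1/(39.21−11.7) = 0.03635 hr
W_total = W₁ + W₂ = 0.05770 + 0.03635 = 0.09405 hr

Final: 0.09405 hr


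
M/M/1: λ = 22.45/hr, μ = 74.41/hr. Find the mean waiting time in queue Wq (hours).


ρ = 22.45/74.41 = 0.3017
Wq = ρ/(μ−λ) = 0.3017/(74.41 − 22.45) = 0.3017/51.96 = 0.005807 hr

Final: 0.005807 hr


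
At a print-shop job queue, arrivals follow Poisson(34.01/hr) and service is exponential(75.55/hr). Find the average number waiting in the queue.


ρ = 34.01/75.55 = 0.4502
Lq = ρ²/(1−ρ) = 0.2026/0.5498 = 0.3686

Final: 0.3686


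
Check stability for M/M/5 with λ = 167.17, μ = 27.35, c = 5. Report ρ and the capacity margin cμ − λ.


Total capacity cμ = 5·27.35 = 136.75/hr
ρ = λ/(cμ) = 167.17/136.75 = 1.2224
Stable ⇔ ρ < 1: NO
Spare capacity = cμ − λ = 136.75 − 167.17 = -30.42/hr

Final: ρ = 1.2224; unstable; margin = -30.42/hr


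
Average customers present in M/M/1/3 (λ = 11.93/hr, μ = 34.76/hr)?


ρ = 11.93/34.76 = 0.3432
L = ρ[1 − (K+1)ρ^K + Kρ^(K+1)] / [(1−ρ)(1−ρ^(K+1))]
Numerator: 0.3432·(1 − 4·0.040428 + 3·0.013875) = 0.301996
Denominator: (0.6568)·(0.986125) = 0.647676
L = 0.301996/0.647676 = 0.4663

Final: 0.4663


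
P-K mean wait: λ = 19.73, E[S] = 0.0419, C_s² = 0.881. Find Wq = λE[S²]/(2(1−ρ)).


ρ = λ·E[S] = 19.73·0.0419 = 0.8267
E[S²] = E[S]²(1+C_s²) = 0.0419²·(1+0.881) = 0.003302
Wq = λ·E[S²]/(2(1−ρ)) = 19.73·0.003302/(2·0.1733) = 0.18797 hr

Final: 0.18797 hr


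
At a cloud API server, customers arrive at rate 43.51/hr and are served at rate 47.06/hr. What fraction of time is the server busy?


ρ = λ/μ = 43.51/47.06 = 0.9246

Final: 0.9246


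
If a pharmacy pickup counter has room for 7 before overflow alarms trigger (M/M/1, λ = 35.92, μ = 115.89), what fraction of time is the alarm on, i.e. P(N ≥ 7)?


ρ = 35.92/115.89 = 0.3099
P(N ≥ n) = ρ^n = 0.3099^7 = 0.0002748

Final: 0.0002748


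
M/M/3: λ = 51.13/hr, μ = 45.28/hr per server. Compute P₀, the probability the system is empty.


a = λ/μ = 51.13/45.28 = 1.1292; ρ = a/c = 0.3764
Σ_{k=0}^{2} a^k/k! (terms k=0..2) = 1.00000 + 1.12920 + 0.63754 = 2.76674
Tail: a^3/(3!(1−ρ)) = 1.43982/(6·0.6236) = 0.38481
P₀ = 1/(2.76674 + 0.38481) = 1/3.15155 = 0.317304

Final: 0.317304


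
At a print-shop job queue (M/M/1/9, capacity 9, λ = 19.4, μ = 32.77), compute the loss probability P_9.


ρ = λ/μ = 19.4/32.77 = 0.5920
P_K = (1−ρ)ρ^K/(1−ρ^(K+1)) = (0.4080·0.008932)/(1 − 0.005288)
= 0.003644/0.994712 = 0.003663

Final: 0.003663


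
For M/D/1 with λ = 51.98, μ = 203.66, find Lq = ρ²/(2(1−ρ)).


ρ = 51.98/203.66 = 0.2552
M/D/1: Lq = ρ²/(2(1−ρ)) = 0.06514/(2·0.7448) = 0.04373

Final: 0.04373


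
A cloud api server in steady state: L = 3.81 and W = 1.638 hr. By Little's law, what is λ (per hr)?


λ = L/W = 3.81/1.638 = 2.3260 /hr

Final: 2.3260 /hr


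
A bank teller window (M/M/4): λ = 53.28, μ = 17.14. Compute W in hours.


a = 3.1085; ρ = 0.7771; P₀ = 0.031845
Lq = P₀·a^c·ρ/(c!(1−ρ)²) = 1.93833
Wq = Lq/λ = 1.93833/53.28 = 0.03638 hr
W = Wq + 1/μ = 0.03638 + 0.05834 = 0.09472 hr

Final: 0.09472 hr


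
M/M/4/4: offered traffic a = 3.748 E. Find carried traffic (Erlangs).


B(4,3.748) = 0.285801 (Erlang-B)
Carried load = a(1 − B) = 3.748·(1 − 0.285801) = 3.748·0.714199 = 2.6768 E

Final: 2.6768 Erlangs


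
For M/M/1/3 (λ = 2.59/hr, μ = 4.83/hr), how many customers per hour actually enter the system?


ρ = 0.5362; P_K = (1−ρ)ρ^3/(1−ρ^4) = 0.077954
λ_eff = λ(1 − P_K) = 2.59·(1 − 0.077954) = 2.59·0.922046 = 2.3881 /hr

Final: 2.3881 /hr


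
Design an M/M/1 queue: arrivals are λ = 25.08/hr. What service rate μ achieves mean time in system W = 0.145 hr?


W = 1/(μ−λ) ⇒ μ − λ = 1/W = 1/0.145 = 6.8966
μ = λ + 1/W = 25.08 + 6.8966 = 31.9766 per hr

Final: 31.9766 /hr


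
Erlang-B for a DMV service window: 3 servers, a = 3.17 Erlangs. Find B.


B(c,a) = (a^c/c!) / Σ_{k=0}^{c} a^k/k!
a^3/3! = 5.309169
Σ terms (k=0..3): 1.00000 + 3.17000 + 5.02445 + 5.30917 = 14.503619
B = 5.309169/14.503619 = 0.366058

Final: 0.366058


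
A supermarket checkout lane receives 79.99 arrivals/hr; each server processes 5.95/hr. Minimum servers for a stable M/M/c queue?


Stability requires cμ > λ ⇔ c > λ/μ.
λ/μ = 79.99/5.95 = 13.4437
Minimum integer c = ⌊13.4437⌋ + 1 = 14
Check: 14·5.95 = 83.30 > 79.99, while 13·5.95 = 77.35 ≤ 79.99

Final: 14 servers


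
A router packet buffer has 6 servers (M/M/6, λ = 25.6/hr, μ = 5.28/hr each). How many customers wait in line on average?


a = λ/μ = 4.8485; ρ = a/6 = 0.8081
P₀ = 0.005683
Lq = P₀·a^c·ρ / (c!·(1−ρ)²) = 0.005683·12990.81077·0.8081/(720·0.03683)
= 2.24955

Final: 2.24955


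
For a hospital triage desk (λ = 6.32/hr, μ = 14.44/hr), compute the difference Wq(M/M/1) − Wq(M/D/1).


ρ = 6.32/14.44 = 0.4377
Wq(M/M/1) = ρ/(μ−λ) = 0.4377/8.12 = 0.05390 hr
Wq(M/D/1) = ρ/(2(μ−λ)) = 0.02695 hr
Savings = 0.05390 − 0.02695 = 0.02695 hr

Final: 0.02695 hr


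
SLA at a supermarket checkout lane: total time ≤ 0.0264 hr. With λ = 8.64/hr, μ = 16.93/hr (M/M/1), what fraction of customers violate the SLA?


W ~ Exponential(μ−λ) for M/M/1.
μ − λ = 16.93 − 8.64 = 8.2900
P(W > t) = e^{−(μ−λ)t} = e^{−0.2189} = 0.803437

Final: 0.803437


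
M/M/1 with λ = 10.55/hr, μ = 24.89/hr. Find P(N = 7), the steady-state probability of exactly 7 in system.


ρ = 10.55/24.89 = 0.4239
P_n = (1−ρ)·ρ^n = (1 − 0.4239)·0.4239^7 = 0.5761·0.002458 = 0.001416

Final: 0.001416


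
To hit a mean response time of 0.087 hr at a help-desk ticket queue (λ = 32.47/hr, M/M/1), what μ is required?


W = 1/(μ−λ) ⇒ μ − λ = 1/W = 1/0.087 = 11.4943
μ = λ + 1/W = 32.47 + 11.4943 = 43.9643 per hr

Final: 43.9643 /hr


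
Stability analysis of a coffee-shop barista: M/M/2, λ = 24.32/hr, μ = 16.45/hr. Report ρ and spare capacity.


Total capacity cμ = 2·16.45 = 32.90/hr
ρ = λ/(cμ) = 24.32/32.90 = 0.7392
Stable ⇔ ρ < 1: YES
Spare capacity = cμ − λ = 32.90 − 24.32 = 8.58/hr

Final: ρ = 0.7392; stable; margin = 8.58/hr


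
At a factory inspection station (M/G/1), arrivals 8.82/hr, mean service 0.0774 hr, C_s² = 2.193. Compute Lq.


ρ = λ·E[S] = 8.82·0.0774 = 0.6827
Lq = ρ²(1+C_s²)/(2(1−ρ)) = 0.4660·(1+2.193)/(2·0.3173)
= 0.4660·3.1930/0.6347 = 2.34463

Final: 2.34463


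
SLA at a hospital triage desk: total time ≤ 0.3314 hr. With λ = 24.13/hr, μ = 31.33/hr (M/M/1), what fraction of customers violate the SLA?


W ~ Exponential(μ−λ) for M/M/1.
μ − λ = 31.33 − 24.13 = 7.2000
P(W > t) = e^{−(μ−λ)t} = e^{−2.3861} = 0.091990

Final: 0.091990


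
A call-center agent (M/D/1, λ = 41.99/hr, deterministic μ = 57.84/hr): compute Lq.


ρ = 41.99/57.84 = 0.7260
M/D/1: Lq = ρ²/(2(1−ρ)) = 0.5270/(2·0.2740) = 0.96162

Final: 0.96162


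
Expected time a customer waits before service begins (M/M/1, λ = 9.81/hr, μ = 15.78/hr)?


ρ = 9.81/15.78 = 0.6217
Wq = ρ/(μ−λ) = 0.6217/(15.78 − 9.81) = 0.6217/5.97 = 0.1041 hr

Final: 0.1041 hr


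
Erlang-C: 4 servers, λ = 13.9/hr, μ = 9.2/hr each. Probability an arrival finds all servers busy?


a = λ/μ = 1.5109; ρ = a/4 = 0.3777
P₀ = 0.218534 (from M/M/c formula)
C(c,a) = [a^c/(c!(1−ρ))]·P₀ = [5.21084/(24·0.6223)]·0.218534
= 0.34891·0.218534 = 0.076248

Final: 0.076248


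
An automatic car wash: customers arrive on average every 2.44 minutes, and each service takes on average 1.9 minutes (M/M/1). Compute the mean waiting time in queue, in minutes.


λ = 60/2.44 = 24.5902 /hr
μ = 60/1.9 = 31.5789 /hr
ρ = λ/μ = 24.5902/31.5789 = 0.7787
Wq = ρ/(μ−λ) = 0.7787/(31.5789−24.5902) = 0.11142 hr
In minutes: 0.11142·60 = 6.685 min

Final: 6.685 min


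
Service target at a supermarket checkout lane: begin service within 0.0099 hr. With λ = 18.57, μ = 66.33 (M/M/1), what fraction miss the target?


ρ = 18.57/66.33 = 0.2800
P(Wq > t) = ρ·e^{−(μ−λ)t} = 0.2800·e^{−0.4728}
= 0.2800·0.623240 = 0.174485

Final: 0.174485


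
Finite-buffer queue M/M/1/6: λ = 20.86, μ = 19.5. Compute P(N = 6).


ρ = λ/μ = 20.86/19.5 = 1.0697
P_K = (1−ρ)ρ^K/(1−ρ^(K+1)) = (-0.06974·1.498574)/(1 − 1.603090)
= -0.104516/-0.603090 = 0.173301

Final: 0.173301


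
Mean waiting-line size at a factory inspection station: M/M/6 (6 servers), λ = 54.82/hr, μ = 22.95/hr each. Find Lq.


a = λ/μ = 2.3887; ρ = a/6 = 0.3981
P₀ = 0.091356
Lq = P₀·a^c·ρ / (c!·(1−ρ)²) = 0.091356·185.75395·0.3981/(720·0.36227)
= 0.02590

Final: 0.02590


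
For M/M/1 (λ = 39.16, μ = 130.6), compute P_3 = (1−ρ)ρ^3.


ρ = 39.16/130.6 = 0.2998
P_n = (1−ρ)·ρ^n = (1 − 0.2998)·0.2998^3 = 0.7002·0.026959 = 0.018875

Final: 0.018875


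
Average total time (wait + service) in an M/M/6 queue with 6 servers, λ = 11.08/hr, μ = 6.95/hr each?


a = 1.5942; ρ = 0.2657; P₀ = 0.202987
Lq = P₀·a^c·ρ/(c!(1−ρ)²) = 0.002281
Wq = Lq/λ = 0.002281/11.08 = 0.0002059 hr
W = Wq + 1/μ = 0.0002059 + 0.14388 = 0.14409 hr

Final: 0.14409 hr


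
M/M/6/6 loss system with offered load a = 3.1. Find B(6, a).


B(c,a) = (a^c/c!) / Σ_{k=0}^{c} a^k/k!
a^6/6! = 1.232644
Σ terms (k=0..6): 1.00000 + 3.10000 + 4.80500 + 4.96517 + 3.84800 + 2.38576 + 1.23264 = 21.336577
B = 1.232644/21.336577 = 0.057771

Final: 0.057771


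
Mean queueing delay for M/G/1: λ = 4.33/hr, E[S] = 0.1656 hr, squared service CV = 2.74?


ρ = λ·E[S] = 4.33·0.1656 = 0.7170
E[S²] = E[S]²(1+C_s²) = 0.1656²·(1+2.74) = 0.102563
Wq = λ·E[S²]/(2(1−ρ)) = 4.33·0.102563/(2·0.2830) = 0.78476 hr

Final: 0.78476 hr


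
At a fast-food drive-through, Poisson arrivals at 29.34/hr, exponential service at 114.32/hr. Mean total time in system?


W = 1/(μ−λ) = 1/(114.32 − 29.34) = 1/84.98 = 0.01177 hr

Final: 0.01177 hr


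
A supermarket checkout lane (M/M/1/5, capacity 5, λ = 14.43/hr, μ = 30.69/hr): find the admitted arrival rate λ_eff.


ρ = 0.4702; P_K = (1−ρ)ρ^5/(1−ρ^6) = 0.012308
λ_eff = λ(1 − P_K) = 14.43·(1 − 0.012308) = 14.43·0.987692 = 14.2524 /hr

Final: 14.2524 /hr


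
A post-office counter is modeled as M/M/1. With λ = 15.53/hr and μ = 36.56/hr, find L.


ρ = λ/μ = 15.53/36.56 = 0.4248
L = ρ/(1−ρ) = 0.4248/(1 − 0.4248) = 0.4248/0.5752 = 0.7385

Final: 0.7385


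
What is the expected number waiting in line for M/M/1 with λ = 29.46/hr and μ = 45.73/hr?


ρ = 29.46/45.73 = 0.6442
Lq = ρ²/(1−ρ) = 0.4150/0.3558 = 1.1665

Final: 1.1665


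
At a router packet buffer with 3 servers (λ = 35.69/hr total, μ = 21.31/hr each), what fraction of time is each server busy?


ρ = λ/(cμ) = 35.69/(3·21.31) = 35.69/63.93 = 0.5583

Final: 0.5583


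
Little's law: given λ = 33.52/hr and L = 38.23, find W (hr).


W = L/λ = 38.23/33.52 = 1.1405 hr

Final: 1.1405 hr


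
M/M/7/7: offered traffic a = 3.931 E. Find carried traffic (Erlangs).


B(7,3.931) = 0.059272 (Erlang-B)
Carried load = a(1 − B) = 3.931·(1 − 0.059272) = 3.931·0.940728 = 3.6980 E

Final: 3.6980 Erlangs


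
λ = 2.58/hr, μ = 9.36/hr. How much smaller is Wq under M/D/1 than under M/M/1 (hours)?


ρ = 2.58/9.36 = 0.2756
Wq(M/M/1) = ρ/(μ−λ) = 0.2756/6.78 = 0.04066 hr
Wq(M/D/1) = ρ/(2(μ−λ)) = 0.02033 hr
Savings = 0.04066 − 0.02033 = 0.02033 hr

Final: 0.02033 hr


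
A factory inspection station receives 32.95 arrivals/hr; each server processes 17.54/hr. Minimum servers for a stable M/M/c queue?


Stability requires cμ > λ ⇔ c > λ/μ.
λ/μ = 32.95/17.54 = 1.8786
Minimum integer c = ⌊1.8786⌋ + 1 = 2
Check: 2·17.54 = 35.08 > 32.95, while 1·17.54 = 17.54 ≤ 32.95

Final: 2 servers


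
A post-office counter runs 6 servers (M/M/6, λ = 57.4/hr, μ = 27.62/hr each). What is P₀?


a = λ/μ = 57.4/27.62 = 2.0782; ρ = a/c = 0.3464
Σ_{k=0}^{5} a^k/k! (terms k=0..5) = 1.00000 + 2.07820 + 2.15947 + 1.49594 + 0.77722 + 0.32304 = 7.83387
Tail: a^6/(6!(1−ρ)) = 80.56183/(720·0.6536) = 0.17118
P₀ = 1/(7.83387 + 0.17118) = 1/8.00505 = 0.124921

Final: 0.124921


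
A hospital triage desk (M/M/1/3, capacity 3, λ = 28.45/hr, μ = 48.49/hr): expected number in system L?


ρ = 28.45/48.49 = 0.5867
L = ρ[1 − (K+1)ρ^K + Kρ^(K+1)] / [(1−ρ)(1−ρ^(K+1))]
Numerator: 0.5867·(1 − 4·0.201972 + 3·0.118501) = 0.321296
Denominator: (0.4133)·(0.881499) = 0.364307
L = 0.321296/0.364307 = 0.8819

Final: 0.8819


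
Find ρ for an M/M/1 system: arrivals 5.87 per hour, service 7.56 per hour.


ρ = λ/μ = 5.87/7.56 = 0.7765

Final: 0.7765


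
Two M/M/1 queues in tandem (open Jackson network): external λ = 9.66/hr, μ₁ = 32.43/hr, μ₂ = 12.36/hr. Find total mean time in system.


Each node sees arrival rate λ = 9.66/hr (tandem ⇒ throughput preserved).
W₁ = 1/(μ₁−λ) = 1/(32.43−9.66) = 0.04392 hr
W₂ = 1/(μ₂−λ) = 1/(12.36−9.66) = 0.37037 hr
W_total = W₁ + W₂ = 0.04392 + 0.37037 = 0.41429 hr

Final: 0.41429 hr


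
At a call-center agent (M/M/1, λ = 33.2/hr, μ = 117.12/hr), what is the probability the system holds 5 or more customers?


ρ = 33.2/117.12 = 0.2835
P(N ≥ n) = ρ^n = 0.2835^5 = 0.001830

Final: 0.001830


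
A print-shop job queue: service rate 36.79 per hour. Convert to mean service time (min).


Mean service time = 1/μ = 1/36.79 hour = 0.02718 hour
In minutes: 0.02718 × 60 = 1.6309 min

Final: 1.6309 min


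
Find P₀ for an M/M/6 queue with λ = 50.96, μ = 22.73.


a = λ/μ = 50.96/22.73 = 2.2420; ρ = a/c = 0.3737
Σ_{k=0}^{5} a^k/k! (terms k=0..5) = 1.00000 + 2.24197 + 2.51322 + 1.87819 + 1.05271 + 0.47203 = 9.15811
Tail: a^6/(6!(1−ρ)) = 126.99303/(720·0.6263) = 0.28160
P₀ = 1/(9.15811 + 0.28160) = 1/9.43972 = 0.105935

Final: 0.105935


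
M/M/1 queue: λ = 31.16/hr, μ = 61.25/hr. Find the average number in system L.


ρ = λ/μ = 31.16/61.25 = 0.5087
L = ρ/(1−ρ) = 0.5087/(1 − 0.5087) = 0.5087/0.4913 = 1.0356

Final: 1.0356


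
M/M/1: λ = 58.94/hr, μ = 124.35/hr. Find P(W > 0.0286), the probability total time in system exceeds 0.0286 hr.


W ~ Exponential(μ−λ) for M/M/1.
μ − λ = 124.35 − 58.94 = 65.4100
P(W > t) = e^{−(μ−λ)t} = e^{−1.8707} = 0.154012

Final: 0.154012


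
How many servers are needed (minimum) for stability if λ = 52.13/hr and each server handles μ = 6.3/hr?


Stability requires cμ > λ ⇔ c > λ/μ.
λ/μ = 52.13/6.3 = 8.2746
Minimum integer c = ⌊8.2746⌋ + 1 = 9
Check: 9·6.3 = 56.70 > 52.13, while 8·6.3 = 50.40 ≤ 52.13

Final: 9 servers


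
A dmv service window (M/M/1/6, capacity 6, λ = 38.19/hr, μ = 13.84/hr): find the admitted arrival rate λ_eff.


ρ = 2.7594; P_K = (1−ρ)ρ^6/(1−ρ^7) = 0.638125
λ_eff = λ(1 − P_K) = 38.19·(1 − 0.638125) = 38.19·0.361875 = 13.8200 /hr

Final: 13.8200 /hr


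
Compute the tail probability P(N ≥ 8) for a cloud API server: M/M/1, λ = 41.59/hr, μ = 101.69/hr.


ρ = 41.59/101.69 = 0.4090
P(N ≥ n) = ρ^n = 0.4090^8 = 0.0007829

Final: 0.0007829


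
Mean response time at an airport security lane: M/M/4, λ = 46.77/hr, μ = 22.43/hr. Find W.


a = 2.0852; ρ = 0.5213; P₀ = 0.118829
Lq = P₀·a^c·ρ/(c!(1−ρ)²) = 0.21291
Wq = Lq/λ = 0.21291/46.77 = 0.004552 hr
W = Wq + 1/μ = 0.004552 + 0.04458 = 0.04914 hr

Final: 0.04914 hr


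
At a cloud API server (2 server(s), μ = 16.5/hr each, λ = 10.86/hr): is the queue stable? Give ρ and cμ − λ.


Total capacity cμ = 2·16.5 = 33.00/hr
ρ = λ/(cμ) = 10.86/33.00 = 0.3291
Stable ⇔ ρ < 1: YES
Spare capacity = cμ − λ = 33.00 − 10.86 = 22.14/hr

Final: ρ = 0.3291; stable; margin = 22.14/hr


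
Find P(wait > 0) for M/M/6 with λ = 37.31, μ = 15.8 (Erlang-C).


a = λ/μ = 2.3614; ρ = a/6 = 0.3936
P₀ = 0.093909 (from M/M/c formula)
C(c,a) = [a^c/(c!(1−ρ))]·P₀ = [173.38398/(720·0.6064)]·0.093909
= 0.39709·0.093909 = 0.037291

Final: 0.037291


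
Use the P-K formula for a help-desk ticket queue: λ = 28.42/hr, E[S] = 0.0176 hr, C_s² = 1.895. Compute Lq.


ρ = λ·E[S] = 28.42·0.0176 = 0.5002
Lq = ρ²(1+C_s²)/(2(1−ρ)) = 0.2502·(1+1.895)/(2·0.4998)
= 0.2502·2.8950/0.9996 = 0.72458

Final: 0.72458


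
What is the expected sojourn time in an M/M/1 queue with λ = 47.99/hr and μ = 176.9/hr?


W = 1/(μ−λ) = 1/(176.9 − 47.99) = 1/128.91 = 0.007757 hr

Final: 0.007757 hr


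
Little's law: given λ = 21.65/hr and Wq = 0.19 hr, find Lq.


Lq = λWq = 21.65·0.19 = 4.1135

Final: 4.1135


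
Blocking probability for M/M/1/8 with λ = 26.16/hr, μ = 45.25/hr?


ρ = λ/μ = 26.16/45.25 = 0.5781
P_K = (1−ρ)ρ^K/(1−ρ^(K+1)) = (0.4219·0.012478)/(1 − 0.007214)
= 0.005264/0.992786 = 0.005303

Final: 0.005303


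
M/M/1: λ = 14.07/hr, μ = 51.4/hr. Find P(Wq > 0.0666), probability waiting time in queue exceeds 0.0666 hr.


ρ = 14.07/51.4 = 0.2737
P(Wq > t) = ρ·e^{−(μ−λ)t} = 0.2737·e^{−2.4862}
= 0.2737·0.083227 = 0.022782

Final: 0.022782


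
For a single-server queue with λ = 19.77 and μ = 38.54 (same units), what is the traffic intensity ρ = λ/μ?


ρ = λ/μ = 19.77/38.54 = 0.5130

Final: 0.5130


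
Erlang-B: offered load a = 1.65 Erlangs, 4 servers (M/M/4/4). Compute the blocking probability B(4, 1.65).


B(c,a) = (a^c/c!) / Σ_{k=0}^{c} a^k/k!
a^4/4! = 0.308834
Σ terms (k=0..4): 1.00000 + 1.65000 + 1.36125 + 0.74869 + 0.30883 = 5.068771
B = 0.308834/5.068771 = 0.060929

Final: 0.060929


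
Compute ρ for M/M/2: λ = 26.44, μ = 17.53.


ρ = λ/(cμ) = 26.44/(2·17.53) = 26.44/35.06 = 0.7541

Final: 0.7541


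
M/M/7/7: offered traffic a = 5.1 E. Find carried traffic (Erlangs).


B(7,5.1) = 0.126823 (Erlang-B)
Carried load = a(1 − B) = 5.1·(1 − 0.126823) = 5.1·0.873177 = 4.4532 E

Final: 4.4532 Erlangs


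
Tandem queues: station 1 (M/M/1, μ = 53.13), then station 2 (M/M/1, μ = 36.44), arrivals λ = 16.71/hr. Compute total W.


Each node sees arrival rate λ = 16.71/hr (tandem ⇒ throughput preserved).
W₁ = 1/(μ₁−λ) = 1/(53.13−16.71) = 0.02746 hr
W₂ = 1/(μ₂−λ) = 1/(36.44−16.71) = 0.05068 hr
W_total = W₁ + W₂ = 0.02746 + 0.05068 = 0.07814 hr

Final: 0.07814 hr


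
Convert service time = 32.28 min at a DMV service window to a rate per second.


μ = 1/(service time) in consistent units.
1 second = 0.0166667 min, so μ = 0.0166667/32.28 = 0.0005163 per second

Final: 0.0005163 /sec


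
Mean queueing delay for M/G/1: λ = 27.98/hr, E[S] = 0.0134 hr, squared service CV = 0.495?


ρ = λ·E[S] = 27.98·0.0134 = 0.3749
E[S²] = E[S]²(1+C_s²) = 0.0134²·(1+0.495) = 0.0002684
Wq = λ·E[S²]/(2(1−ρ)) = 27.98·0.0002684/(2·0.6251) = 0.006008 hr

Final: 0.006008 hr


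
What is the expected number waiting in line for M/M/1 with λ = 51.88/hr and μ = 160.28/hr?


ρ = 51.88/160.28 = 0.3237
Lq = ρ²/(1−ρ) = 0.1048/0.6763 = 0.1549

Final: 0.1549


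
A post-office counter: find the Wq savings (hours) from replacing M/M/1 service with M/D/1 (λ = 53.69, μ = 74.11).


ρ = 53.69/74.11 = 0.7245
Wq(M/M/1) = ρ/(μ−λ) = 0.7245/20.42 = 0.03548 hr
Wq(M/D/1) = ρ/(2(μ−λ)) = 0.01774 hr
Savings = 0.03548 − 0.01774 = 0.01774 hr

Final: 0.01774 hr


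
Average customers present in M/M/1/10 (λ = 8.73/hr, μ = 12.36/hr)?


ρ = 8.73/12.36 = 0.7063
L = ρ[1 − (K+1)ρ^K + Kρ^(K+1)] / [(1−ρ)(1−ρ^(K+1))]
Numerator: 0.7063·(1 − 11·0.030900 + 10·0.021825) = 0.620388
Denominator: (0.2937)·(0.978175) = 0.287280
L = 0.620388/0.287280 = 2.1595

Final: 2.1595


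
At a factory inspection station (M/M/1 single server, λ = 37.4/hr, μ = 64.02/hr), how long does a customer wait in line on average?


ρ = 37.4/64.02 = 0.5842
Wq = ρ/(μ−λ) = 0.5842/(64.02 − 37.4) = 0.5842/26.62 = 0.02195 hr

Final: 0.02195 hr


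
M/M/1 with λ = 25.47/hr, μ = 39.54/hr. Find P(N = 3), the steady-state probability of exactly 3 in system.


ρ = 25.47/39.54 = 0.6442
P_n = (1−ρ)·ρ^n = (1 − 0.6442)·0.6442^3 = 0.3558·0.267286 = 0.095112

Final: 0.095112


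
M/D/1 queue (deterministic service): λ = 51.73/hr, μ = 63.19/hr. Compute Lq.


ρ = 51.73/63.19 = 0.8186
M/D/1: Lq = ρ²/(2(1−ρ)) = 0.6702/(2·0.1814) = 1.84766

Final: 1.84766


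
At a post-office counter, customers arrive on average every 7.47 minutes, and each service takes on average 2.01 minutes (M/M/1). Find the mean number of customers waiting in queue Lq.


λ = 60/7.47 = 8.0321 /hr
μ = 60/2.01 = 29.8507 /hr
ρ = λ/μ = 8.0321/29.8507 = 0.2691
Lq = ρ²/(1−ρ) = 0.07240/0.7309 = 0.09906

Final: 0.09906


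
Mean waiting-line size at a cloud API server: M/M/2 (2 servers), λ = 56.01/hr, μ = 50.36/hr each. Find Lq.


a = λ/μ = 1.1122; ρ = a/2 = 0.5561
P₀ = 0.285268
Lq = P₀·a^c·ρ / (c!·(1−ρ)²) = 0.285268·1.23697·0.5561/(2·0.19705)
= 0.49791

Final: 0.49791


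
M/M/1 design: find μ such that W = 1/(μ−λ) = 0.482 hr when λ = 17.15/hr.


W = 1/(μ−λ) ⇒ μ − λ = 1/W = 1/0.482 = 2.0747
μ = λ + 1/W = 17.15 + 2.0747 = 19.2247 per hr

Final: 19.2247 /hr


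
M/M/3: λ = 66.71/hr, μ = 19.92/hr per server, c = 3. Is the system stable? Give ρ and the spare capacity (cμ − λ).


Total capacity cμ = 3·19.92 = 59.76/hr
ρ = λ/(cμ) = 66.71/59.76 = 1.1163
Stable ⇔ ρ < 1: NO
Spare capacity = cμ − λ = 59.76 − 66.71 = -6.95/hr

Final: ρ = 1.1163; unstable; margin = -6.95/hr


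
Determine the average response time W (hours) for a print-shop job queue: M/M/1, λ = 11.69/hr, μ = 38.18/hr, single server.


W = 1/(μ−λ) = 1/(38.18 − 11.69) = 1/26.49 = 0.03775 hr

Final: 0.03775 hr


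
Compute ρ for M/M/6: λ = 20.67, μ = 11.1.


ρ = λ/(cμ) = 20.67/(6·11.1) = 20.67/66.60 = 0.3104

Final: 0.3104


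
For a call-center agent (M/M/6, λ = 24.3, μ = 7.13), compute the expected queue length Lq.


a = λ/μ = 3.4081; ρ = a/6 = 0.5680
P₀ = 0.031943
Lq = P₀·a^c·ρ / (c!·(1−ρ)²) = 0.031943·1567.11354·0.5680/(720·0.18660)
= 0.21164

Final: 0.21164


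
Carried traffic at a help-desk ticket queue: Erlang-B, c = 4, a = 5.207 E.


B(4,5.207) = 0.414346 (Erlang-B)
Carried load = a(1 − B) = 5.207·(1 − 0.414346) = 5.207·0.585654 = 3.0495 E

Final: 3.0495 Erlangs


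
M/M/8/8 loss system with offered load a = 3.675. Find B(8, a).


B(c,a) = (a^c/c!) / Σ_{k=0}^{c} a^k/k!
a^8/8! = 0.825160
Σ terms (k=0..8): 1.00000 + 3.67500 + 6.75281 + 8.27220 + 7.60008 + 5.58606 + 3.42146 + 1.79627 + 0.82516 = 38.929033
B = 0.825160/38.929033 = 0.021197

Final: 0.021197


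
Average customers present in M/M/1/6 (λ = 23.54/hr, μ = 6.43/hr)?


ρ = 23.54/6.43 = 3.6610
L = ρ[1 − (K+1)ρ^K + Kρ^(K+1)] / [(1−ρ)(1−ρ^(K+1))]
Numerator: 3.6610·(1 − 7·2407.536685 + 6·8813.905688) = 131910.681857
Denominator: (-2.6610)·(-8812.905688) = 23450.826799
L = 131910.681857/23450.826799 = 5.6250

Final: 5.6250


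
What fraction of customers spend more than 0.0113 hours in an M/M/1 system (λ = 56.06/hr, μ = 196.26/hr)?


W ~ Exponential(μ−λ) for M/M/1.
μ − λ = 196.26 − 56.06 = 140.2000
P(W > t) = e^{−(μ−λ)t} = e^{−1.5843} = 0.205100

Final: 0.205100


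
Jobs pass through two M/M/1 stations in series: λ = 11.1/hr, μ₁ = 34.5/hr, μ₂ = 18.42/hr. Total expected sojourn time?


Each node sees arrival rate λ = 11.1/hr (tandem ⇒ throughput preserved).
W₁ = 1/(μ₁−λ) = 1/(34.5−11.1) = 0.04274 hr
W₂ = 1/(μ₂−λ) = 1/(18.42−11.1) = 0.13661 hr
W_total = W₁ + W₂ = 0.04274 + 0.13661 = 0.17935 hr

Final: 0.17935 hr


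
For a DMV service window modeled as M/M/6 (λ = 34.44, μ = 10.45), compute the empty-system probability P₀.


a = λ/μ = 34.44/10.45 = 3.2957; ρ = a/c = 0.5493
Σ_{k=0}^{5} a^k/k! (terms k=0..5) = 1.00000 + 3.29569 + 5.43080 + 5.96608 + 4.91560 + 3.24006 = 23.84823
Tail: a^6/(6!(1−ρ)) = 1281.38936/(720·0.4507) = 3.94861
P₀ = 1/(23.84823 + 3.94861) = 1/27.79684 = 0.035975

Final: 0.035975


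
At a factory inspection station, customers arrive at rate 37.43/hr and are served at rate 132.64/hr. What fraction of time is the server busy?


ρ = λ/μ = 37.43/132.64 = 0.2822

Final: 0.2822


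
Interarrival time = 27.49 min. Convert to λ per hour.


λ = 1/(interarrival time) in consistent units.
1 hour = 60 min, so λ = 60/27.49 = 2.1826 per hour

Final: 2.1826 /hr


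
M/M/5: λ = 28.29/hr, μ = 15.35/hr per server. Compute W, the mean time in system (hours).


a = 1.8430; ρ = 0.3686; P₀ = 0.157580
Lq = P₀·a^c·ρ/(c!(1−ρ)²) = 0.02582
Wq = Lq/λ = 0.02582/28.29 = 0.0009125 hr
W = Wq + 1/μ = 0.0009125 + 0.06515 = 0.06606 hr

Final: 0.06606 hr


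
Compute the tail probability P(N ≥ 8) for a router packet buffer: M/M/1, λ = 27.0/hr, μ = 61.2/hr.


ρ = 27.0/61.2 = 0.4412
P(N ≥ n) = ρ^n = 0.4412^8 = 0.001435

Final: 0.001435


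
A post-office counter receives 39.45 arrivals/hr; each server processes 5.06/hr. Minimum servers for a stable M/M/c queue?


Stability requires cμ > λ ⇔ c > λ/μ.
λ/μ = 39.45/5.06 = 7.7964
Minimum integer c = ⌊7.7964⌋ + 1 = 8
Check: 8·5.06 = 40.48 > 39.45, while 7·5.06 = 35.42 ≤ 39.45

Final: 8 servers


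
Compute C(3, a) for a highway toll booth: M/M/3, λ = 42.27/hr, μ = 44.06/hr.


a = λ/μ = 0.9594; ρ = a/3 = 0.3198
P₀ = 0.379373 (from M/M/c formula)
C(c,a) = [a^c/(c!(1−ρ))]·P₀ = [0.88301/(6·0.6802)]·0.379373
= 0.21636·0.379373 = 0.082080

Final: 0.082080


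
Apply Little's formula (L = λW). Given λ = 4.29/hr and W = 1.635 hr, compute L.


L = λW = 4.29·1.635 = 7.0141

Final: 7.0141


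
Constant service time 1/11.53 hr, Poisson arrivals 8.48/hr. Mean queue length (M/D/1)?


ρ = 8.48/11.53 = 0.7355
M/D/1: Lq = ρ²/(2(1−ρ)) = 0.5409/(2·0.2645) = 1.02243

Final: 1.02243


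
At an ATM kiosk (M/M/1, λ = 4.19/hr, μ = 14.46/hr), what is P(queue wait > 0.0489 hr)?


ρ = 4.19/14.46 = 0.2898
P(Wq > t) = ρ·e^{−(μ−λ)t} = 0.2898·e^{−0.5022}
= 0.2898·0.605196 = 0.175365

Final: 0.175365


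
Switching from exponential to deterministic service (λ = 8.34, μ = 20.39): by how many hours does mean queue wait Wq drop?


ρ = 8.34/20.39 = 0.4090
Wq(M/M/1) = ρ/(μ−λ) = 0.4090/12.05 = 0.03394 hr
Wq(M/D/1) = ρ/(2(μ−λ)) = 0.01697 hr
Savings = 0.03394 − 0.01697 = 0.01697 hr

Final: 0.01697 hr


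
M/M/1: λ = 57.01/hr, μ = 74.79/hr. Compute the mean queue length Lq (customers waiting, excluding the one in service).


ρ = 57.01/74.79 = 0.7623
Lq = ρ²/(1−ρ) = 0.5811/0.2377 = 2.4441

Final: 2.4441


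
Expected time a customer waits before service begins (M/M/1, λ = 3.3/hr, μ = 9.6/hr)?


ρ = 3.3/9.6 = 0.3438
Wq = ρ/(μ−λ) = 0.3438/(9.6 − 3.3) = 0.3438/6.30 = 0.05456 hr

Final: 0.05456 hr


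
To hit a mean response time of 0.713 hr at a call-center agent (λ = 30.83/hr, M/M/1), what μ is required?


W = 1/(μ−λ) ⇒ μ − λ = 1/W = 1/0.713 = 1.4025
μ = λ + 1/W = 30.83 + 1.4025 = 32.2325 per hr

Final: 32.2325 /hr


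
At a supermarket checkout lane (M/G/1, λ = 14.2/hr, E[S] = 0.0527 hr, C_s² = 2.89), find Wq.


ρ = λ·E[S] = 14.2·0.0527 = 0.7483
E[S²] = E[S]²(1+C_s²) = 0.0527²·(1+2.89) = 0.010804
Wq = λ·E[S²]/(2(1−ρ)) = 14.2·0.010804/(2·0.2517) = 0.30480 hr

Final: 0.30480 hr


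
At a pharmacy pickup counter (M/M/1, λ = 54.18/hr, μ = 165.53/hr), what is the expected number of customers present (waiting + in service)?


ρ = λ/μ = 54.18/165.53 = 0.3273
L = ρ/(1−ρ) = 0.3273/(1 − 0.3273) = 0.3273/0.6727 = 0.4866

Final: 0.4866


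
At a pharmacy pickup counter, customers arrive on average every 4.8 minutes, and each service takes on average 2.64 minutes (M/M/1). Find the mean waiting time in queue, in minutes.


λ = 60/4.8 = 12.5000 /hr
μ = 60/2.64 = 22.7273 /hr
ρ = λ/μ = 12.5000/22.7273 = 0.5500
Wq = ρ/(μ−λ) = 0.5500/(22.7273−12.5000) = 0.05378 hr
In minutes: 0.05378·60 = 3.227 min

Final: 3.227 min


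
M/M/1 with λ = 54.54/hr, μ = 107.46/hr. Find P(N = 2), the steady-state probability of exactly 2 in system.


ρ = 54.54/107.46 = 0.5075
P_n = (1−ρ)·ρ^n = (1 − 0.5075)·0.5075^2 = 0.4925·0.257595 = 0.126856

Final: 0.126856


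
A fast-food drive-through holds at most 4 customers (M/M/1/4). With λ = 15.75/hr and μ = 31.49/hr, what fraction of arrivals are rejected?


ρ = λ/μ = 15.75/31.49 = 0.5002
P_K = (1−ρ)ρ^K/(1−ρ^(K+1)) = (0.4998·0.062579)/(1 − 0.031300)
= 0.031280/0.968700 = 0.032290

Final: 0.032290


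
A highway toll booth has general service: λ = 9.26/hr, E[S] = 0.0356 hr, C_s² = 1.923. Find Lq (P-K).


ρ = λ·E[S] = 9.26·0.0356 = 0.3297
Lq = ρ²(1+C_s²)/(2(1−ρ)) = 0.1087·(1+1.923)/(2·0.6703)
= 0.1087·2.9230/1.3407 = 0.23693

Final: 0.23693


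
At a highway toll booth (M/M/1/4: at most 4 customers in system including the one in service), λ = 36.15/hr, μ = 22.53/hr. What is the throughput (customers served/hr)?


ρ = 1.6045; P_K = (1−ρ)ρ^4/(1−ρ^5) = 0.415867
λ_eff = λ(1 − P_K) = 36.15·(1 − 0.415867) = 36.15·0.584133 = 21.1164 /hr

Final: 21.1164 /hr


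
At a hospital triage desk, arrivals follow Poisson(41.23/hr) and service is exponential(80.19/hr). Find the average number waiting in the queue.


ρ = 41.23/80.19 = 0.5142
Lq = ρ²/(1−ρ) = 0.2644/0.4858 = 0.5441

Final: 0.5441


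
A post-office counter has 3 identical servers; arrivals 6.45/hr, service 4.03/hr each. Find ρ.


ρ = λ/(cμ) = 6.45/(3·4.03) = 6.45/12.09 = 0.5335

Final: 0.5335


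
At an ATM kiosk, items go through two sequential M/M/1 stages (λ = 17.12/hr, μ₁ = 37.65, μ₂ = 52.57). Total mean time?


Each node sees arrival rate λ = 17.12/hr (tandem ⇒ throughput preserved).
W₁ = 1/(μ₁−λ) = 1/(37.65−17.12) = 0.04871 hr
W₂ = 1/(μ₂−λ) = 1/(52.57−17.12) = 0.02821 hr
W_total = W₁ + W₂ = 0.04871 + 0.02821 = 0.07692 hr

Final: 0.07692 hr


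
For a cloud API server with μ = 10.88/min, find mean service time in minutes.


Mean service time = 1/μ = 1/10.88 minute = 0.09191 minute
In minutes: 0.09191 × 1 = 0.09191 min

Final: 0.09191 min


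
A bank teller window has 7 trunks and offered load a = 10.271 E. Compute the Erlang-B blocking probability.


B(c,a) = (a^c/c!) / Σ_{k=0}^{c} a^k/k!
a^7/7! = 2392.536478
Σ terms (k=0..7): 1.00000 + 10.27100 + 52.74672 + 180.58719 + 463.70275 + 952.53820 + 1630.58664 + 2392.53648 = 5683.968976
B = 2392.536478/5683.968976 = 0.420927

Final: 0.420927


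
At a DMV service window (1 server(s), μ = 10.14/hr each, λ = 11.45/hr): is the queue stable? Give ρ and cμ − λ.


Total capacity cμ = 1·10.14 = 10.14/hr
ρ = λ/(cμ) = 11.45/10.14 = 1.1292
Stable ⇔ ρ < 1: NO
Spare capacity = cμ − λ = 10.14 − 11.45 = -1.31/hr

Final: ρ = 1.1292; unstable; margin = -1.31/hr


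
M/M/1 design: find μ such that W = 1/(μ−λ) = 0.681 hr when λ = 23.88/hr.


W = 1/(μ−λ) ⇒ μ − λ = 1/W = 1/0.681 = 1.4684
μ = λ + 1/W = 23.88 + 1.4684 = 25.3484 per hr

Final: 25.3484 /hr


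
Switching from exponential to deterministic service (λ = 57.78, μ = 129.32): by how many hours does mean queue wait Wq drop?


ρ = 57.78/129.32 = 0.4468
Wq(M/M/1) = ρ/(μ−λ) = 0.4468/71.54 = 0.006245 hr
Wq(M/D/1) = ρ/(2(μ−λ)) = 0.003123 hr
Savings = 0.006245 − 0.003123 = 0.003123 hr

Final: 0.003123 hr


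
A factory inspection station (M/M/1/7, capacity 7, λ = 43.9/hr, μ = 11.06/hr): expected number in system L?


ρ = 43.9/11.06 = 3.9693
L = ρ[1 − (K+1)ρ^K + Kρ^(K+1)] / [(1−ρ)(1−ρ^(K+1))]
Numerator: 3.9693·(1 − 8·15522.645985 + 7·61613.395907) = 1219013.308525
Denominator: (-2.9693)·(-61612.395907) = 182943.135766
L = 1219013.308525/182943.135766 = 6.6633

Final: 6.6633


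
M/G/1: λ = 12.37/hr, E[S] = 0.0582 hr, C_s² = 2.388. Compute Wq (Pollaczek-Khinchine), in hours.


ρ = λ·E[S] = 12.37·0.0582 = 0.7199
E[S²] = E[S]²(1+C_s²) = 0.0582²·(1+2.388) = 0.011476
Wq = λ·E[S²]/(2(1−ρ)) = 12.37·0.011476/(2·0.2801) = 0.25344 hr

Final: 0.25344 hr


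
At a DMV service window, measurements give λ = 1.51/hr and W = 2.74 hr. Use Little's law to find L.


L = λW = 1.51·2.74 = 4.1374

Final: 4.1374


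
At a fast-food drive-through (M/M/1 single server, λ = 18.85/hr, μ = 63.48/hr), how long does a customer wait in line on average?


ρ = 18.85/63.48 = 0.2969
Wq = ρ/(μ−λ) = 0.2969/(63.48 − 18.85) = 0.2969/44.63 = 0.006653 hr

Final: 0.006653 hr
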